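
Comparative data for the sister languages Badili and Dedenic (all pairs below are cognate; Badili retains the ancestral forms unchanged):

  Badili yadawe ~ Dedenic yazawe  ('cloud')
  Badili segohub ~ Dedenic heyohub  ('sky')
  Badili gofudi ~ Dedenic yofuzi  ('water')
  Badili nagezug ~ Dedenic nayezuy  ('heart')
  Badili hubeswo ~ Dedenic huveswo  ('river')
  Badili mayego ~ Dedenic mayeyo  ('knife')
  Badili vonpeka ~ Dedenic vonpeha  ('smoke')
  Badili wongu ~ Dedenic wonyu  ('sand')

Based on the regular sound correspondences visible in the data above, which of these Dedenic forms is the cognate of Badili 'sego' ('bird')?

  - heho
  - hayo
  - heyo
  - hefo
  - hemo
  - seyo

heyo

segohub ~ heyohub — Badili s corresponds to Dedenic h word-initially before a front vowel.
segohub ~ heyohub, mayego ~ mayeyo — Badili g corresponds to Dedenic y between vowels (before a back vowel).
Applying these to Badili 'sego':
  sego → hego   (s→h word-initially before a front vowel)
  hego → heyo   (g→y between vowels (before a back vowel))
So the Dedenic cognate is 'heyo'.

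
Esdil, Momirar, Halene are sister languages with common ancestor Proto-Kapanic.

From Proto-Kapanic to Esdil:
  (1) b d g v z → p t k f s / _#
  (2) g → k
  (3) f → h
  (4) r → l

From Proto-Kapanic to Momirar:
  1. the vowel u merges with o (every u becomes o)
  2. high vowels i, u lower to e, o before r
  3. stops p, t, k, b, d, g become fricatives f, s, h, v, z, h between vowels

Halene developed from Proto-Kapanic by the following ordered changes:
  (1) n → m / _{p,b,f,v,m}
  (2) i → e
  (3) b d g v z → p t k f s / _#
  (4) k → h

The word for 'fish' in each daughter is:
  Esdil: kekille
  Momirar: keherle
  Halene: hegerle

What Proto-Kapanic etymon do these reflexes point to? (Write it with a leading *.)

Position 4: Esdil has i, Momirar has e, Halene has e. Esdil preserves i here (none of its changes turn any other segment into i), so the proto-segment is *i.
Position 5: Esdil has l, Momirar has r, Halene has r. Momirar preserves r here (none of its changes turn any other segment into r), so the proto-segment is *r.
Position 1: Esdil has k, Momirar has k, Halene has h. Momirar preserves k here (none of its changes turn any other segment into k), so the proto-segment is *k.
Continuing position by position gives *kegirle; check it forward:
Esdil: start from *kegirle.
  rule 1: no change — kegirle
  rule 2 (unconditioned shift): kegirle → kekirle
  rule 3: no change — kekirle
  rule 4 (unconditioned shift): kekirle → kekille
  ⇒ Esdil kekille
Momirar: *kegirle
  kegirle (rule 1 does not apply)
  kegirle → kegerle   [pre-rhotic lowering]
  kegerle → keherle   [intervocalic lenition]
  giving Momirar keherle.
Halene: *kegirle > kegerle > hegerle  (by vowel merger, unconditioned shift)
No other proto-form is consistent with every reflex, so the reconstruction is *kegirle.

*kegirle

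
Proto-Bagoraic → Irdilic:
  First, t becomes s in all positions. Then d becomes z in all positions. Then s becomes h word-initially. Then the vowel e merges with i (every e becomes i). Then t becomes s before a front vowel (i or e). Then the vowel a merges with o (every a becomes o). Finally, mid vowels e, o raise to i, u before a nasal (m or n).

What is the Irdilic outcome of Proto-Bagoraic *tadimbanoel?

hozimbunoil

Irdilic: *tadimbanoel > sadimbanoel > sazimbanoel > hazimbanoel > hazimbanoil > hozimbonoil > hozimbunoil  (by unconditioned shift, unconditioned shift, debuccalisation, vowel merger, vowel merger, pre-nasal raising)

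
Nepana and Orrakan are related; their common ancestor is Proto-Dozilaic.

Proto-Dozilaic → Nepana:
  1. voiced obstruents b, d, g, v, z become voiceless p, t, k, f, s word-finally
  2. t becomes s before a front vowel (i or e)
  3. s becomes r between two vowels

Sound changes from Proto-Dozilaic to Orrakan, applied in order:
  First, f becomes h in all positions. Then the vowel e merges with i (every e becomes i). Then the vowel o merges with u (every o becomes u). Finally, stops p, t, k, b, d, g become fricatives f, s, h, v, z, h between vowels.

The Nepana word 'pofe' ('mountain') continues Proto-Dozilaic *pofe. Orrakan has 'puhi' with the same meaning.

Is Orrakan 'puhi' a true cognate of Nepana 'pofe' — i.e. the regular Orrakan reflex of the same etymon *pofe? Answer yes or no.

yes

Derive the expected Orrakan reflex of *pofe:
Orrakan: *pofe
  pofe → pohe   [unconditioned shift]
  pohe → pohi   [vowel merger]
  pohi → puhi   [vowel merger]
  puhi (rule 4 does not apply)
  giving Orrakan puhi.
Orrakan 'puhi' matches the regular reflex exactly, so the pair is cognate.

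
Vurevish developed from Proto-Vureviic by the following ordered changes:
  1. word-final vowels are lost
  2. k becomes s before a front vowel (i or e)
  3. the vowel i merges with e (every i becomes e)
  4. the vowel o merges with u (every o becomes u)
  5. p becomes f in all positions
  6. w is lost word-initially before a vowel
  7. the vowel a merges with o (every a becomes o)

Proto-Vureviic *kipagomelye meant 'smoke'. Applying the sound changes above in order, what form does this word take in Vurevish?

Vurevish: *kipagomelye
  kipagomelye → kipagomely   [apocope]
  kipagomely → sipagomely   [palatalisation]
  sipagomely → sepagomely   [vowel merger]
  sepagomely → sepagumely   [vowel merger]
  sepagumely → sefagumely   [unconditioned shift]
  sefagumely (rule 6 does not apply)
  sefagumely → sefogumely   [vowel merger]
  giving Vurevish sefogumely.

sefogumely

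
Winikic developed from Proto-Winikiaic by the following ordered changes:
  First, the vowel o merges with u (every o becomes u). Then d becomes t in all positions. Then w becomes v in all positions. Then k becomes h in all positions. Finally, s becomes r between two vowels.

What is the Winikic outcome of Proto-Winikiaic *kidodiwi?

hitutivi

Winikic: *kidodiwi > kidudiwi > kitutiwi > kitutivi > hitutivi  (by vowel merger, unconditioned shift, unconditioned shift, unconditioned shift)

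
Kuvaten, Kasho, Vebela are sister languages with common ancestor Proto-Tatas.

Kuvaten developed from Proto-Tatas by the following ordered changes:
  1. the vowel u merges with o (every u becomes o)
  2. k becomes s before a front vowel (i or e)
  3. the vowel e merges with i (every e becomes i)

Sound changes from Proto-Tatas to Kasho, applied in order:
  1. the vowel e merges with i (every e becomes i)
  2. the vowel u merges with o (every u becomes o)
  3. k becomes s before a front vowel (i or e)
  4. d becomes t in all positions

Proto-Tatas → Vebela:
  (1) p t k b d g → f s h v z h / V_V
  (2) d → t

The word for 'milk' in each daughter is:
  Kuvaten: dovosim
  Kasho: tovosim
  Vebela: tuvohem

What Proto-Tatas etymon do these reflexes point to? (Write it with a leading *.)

*duvokem

Position 5: Kuvaten has s, Kasho has s, Vebela has h. Taking the neighbouring segments as reconstructed: Kuvaten s could go back to *k or *s; Kasho s could go back to *k or *s; Vebela h could go back to *k or *g or *h — the one source consistent with every daughter is *k.
Position 1: Kuvaten has d, Kasho has t, Vebela has t. Kuvaten preserves d here (none of its changes turn any other segment into d), so the proto-segment is *d.
Continuing position by position gives *duvokem; check it forward:
Kuvaten: *duvokem > dovokem > dovosem > dovosim  (by vowel merger, palatalisation, vowel merger)
Kasho: *duvokem
  duvokem → duvokim   [vowel merger]
  duvokim → dovokim   [vowel merger]
  dovokim → dovosim   [palatalisation]
  dovosim → tovosim   [unconditioned shift]
  giving Kasho tovosim.
Vebela: *duvokem
  duvokem → duvohem   [intervocalic lenition]
  duvohem → tuvohem   [unconditioned shift]
  giving Vebela tuvohem.
Only *duvokem yields all of Kuvaten dovosim, Kasho tovosim, Vebela tuvohem.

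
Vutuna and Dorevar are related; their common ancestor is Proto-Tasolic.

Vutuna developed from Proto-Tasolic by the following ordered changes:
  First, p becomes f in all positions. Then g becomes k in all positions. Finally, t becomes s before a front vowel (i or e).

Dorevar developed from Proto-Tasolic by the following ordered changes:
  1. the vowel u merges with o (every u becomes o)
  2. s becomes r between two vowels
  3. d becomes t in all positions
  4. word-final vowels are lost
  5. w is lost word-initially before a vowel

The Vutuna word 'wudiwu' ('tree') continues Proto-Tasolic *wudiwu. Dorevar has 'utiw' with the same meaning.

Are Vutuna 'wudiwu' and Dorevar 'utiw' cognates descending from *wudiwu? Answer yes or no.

Derive the expected Dorevar reflex of *wudiwu:
Dorevar: start from *wudiwu.
  rule 1 (vowel merger): wudiwu → wodiwo
  rule 2: no change — wodiwo
  rule 3 (unconditioned shift): wodiwo → wotiwo
  rule 4 (apocope): wotiwo → wotiw
  rule 5 (glide loss): wotiw → otiw
  ⇒ Dorevar otiw
The regular Dorevar reflex would be 'otiw', but the attested form is 'utiw'. The correspondence is irregular, so they are not cognates (the Dorevar form has a different source).

no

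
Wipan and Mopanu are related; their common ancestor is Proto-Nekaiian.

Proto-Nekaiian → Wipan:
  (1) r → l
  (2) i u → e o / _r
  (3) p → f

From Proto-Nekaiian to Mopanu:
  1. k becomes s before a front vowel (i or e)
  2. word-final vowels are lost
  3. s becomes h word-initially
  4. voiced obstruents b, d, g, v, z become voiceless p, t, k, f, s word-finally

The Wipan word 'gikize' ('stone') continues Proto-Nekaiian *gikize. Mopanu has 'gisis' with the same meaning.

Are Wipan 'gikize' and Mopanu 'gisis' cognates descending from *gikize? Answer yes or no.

yes

Derive the expected Mopanu reflex of *gikize:
Mopanu: *gikize
  gikize → gisize   [palatalisation]
  gisize → gisiz   [apocope]
  gisiz (rule 3 does not apply)
  gisiz → gisis   [final devoicing]
  giving Mopanu gisis.
Mopanu 'gisis' matches the regular reflex exactly, so the pair is cognate.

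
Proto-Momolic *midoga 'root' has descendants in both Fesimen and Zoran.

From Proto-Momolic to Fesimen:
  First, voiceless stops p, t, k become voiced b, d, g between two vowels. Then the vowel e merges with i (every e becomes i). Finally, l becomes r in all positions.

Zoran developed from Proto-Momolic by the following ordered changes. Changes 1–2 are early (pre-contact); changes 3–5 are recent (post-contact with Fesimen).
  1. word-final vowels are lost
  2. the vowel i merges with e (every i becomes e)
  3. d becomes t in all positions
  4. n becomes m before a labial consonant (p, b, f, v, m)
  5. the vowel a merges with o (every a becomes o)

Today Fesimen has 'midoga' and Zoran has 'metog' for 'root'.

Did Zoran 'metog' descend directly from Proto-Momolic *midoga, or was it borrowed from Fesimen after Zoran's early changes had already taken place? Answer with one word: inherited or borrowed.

inherited

If inherited, *midoga would pass through all of Zoran's changes:
Zoran: *midoga > midog > medog > metog  (by apocope, vowel merger, unconditioned shift)
If borrowed from Fesimen 'midoga' after the early changes, it would undergo only the recent ones:
  rule 3 (unconditioned shift): midoga → mitoga
  rule 4 (nasal place assimilation): no change (mitoga)
  rule 5 (vowel merger): mitoga → mitogo
  ⇒ as a loan: mitogo
Zoran 'metog' matches the inherited outcome exactly, so it is an inherited cognate, not a loan.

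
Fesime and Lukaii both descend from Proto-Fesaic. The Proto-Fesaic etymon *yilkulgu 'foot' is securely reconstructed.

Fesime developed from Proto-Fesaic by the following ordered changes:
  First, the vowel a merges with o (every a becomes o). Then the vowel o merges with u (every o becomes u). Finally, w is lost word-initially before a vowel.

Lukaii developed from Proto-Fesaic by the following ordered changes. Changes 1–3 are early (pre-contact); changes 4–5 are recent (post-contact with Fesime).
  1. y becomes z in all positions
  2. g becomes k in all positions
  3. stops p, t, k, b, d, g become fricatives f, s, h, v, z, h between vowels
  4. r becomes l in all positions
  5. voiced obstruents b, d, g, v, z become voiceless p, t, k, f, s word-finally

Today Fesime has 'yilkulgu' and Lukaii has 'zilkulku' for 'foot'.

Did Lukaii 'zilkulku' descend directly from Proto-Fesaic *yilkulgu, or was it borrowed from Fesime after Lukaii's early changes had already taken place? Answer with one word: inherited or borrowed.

If inherited, *yilkulgu would pass through all of Lukaii's changes:
Lukaii: start from *yilkulgu.
  rule 1 (unconditioned shift): yilkulgu → zilkulgu
  rule 2 (unconditioned shift): zilkulgu → zilkulku
  rule 3: no change — zilkulku
  rule 4: no change — zilkulku
  rule 5: no change — zilkulku
  ⇒ Lukaii zilkulku
If borrowed from Fesime 'yilkulgu' after the early changes, it would undergo only the recent ones:
  rule 4 (unconditioned shift): no change (yilkulgu)
  rule 5 (final devoicing): no change (yilkulgu)
  ⇒ as a loan: yilkulgu
Lukaii 'zilkulku' matches the inherited outcome exactly, so it is an inherited cognate, not a loan.

inherited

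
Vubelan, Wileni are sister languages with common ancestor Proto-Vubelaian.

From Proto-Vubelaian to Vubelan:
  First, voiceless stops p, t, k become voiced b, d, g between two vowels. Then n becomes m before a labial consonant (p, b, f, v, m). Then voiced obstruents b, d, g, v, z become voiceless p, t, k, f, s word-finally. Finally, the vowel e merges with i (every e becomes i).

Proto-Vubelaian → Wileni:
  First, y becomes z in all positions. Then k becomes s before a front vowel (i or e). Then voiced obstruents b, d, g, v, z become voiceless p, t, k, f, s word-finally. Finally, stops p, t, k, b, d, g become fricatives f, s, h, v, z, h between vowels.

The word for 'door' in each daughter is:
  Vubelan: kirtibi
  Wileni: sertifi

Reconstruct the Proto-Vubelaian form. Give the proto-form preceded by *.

*kertipi

Position 2: Vubelan has i, Wileni has e. Wileni preserves e here (none of its changes turn any other segment into e), so the proto-segment is *e.
Position 6: Vubelan has b, Wileni has f. Taking the neighbouring segments as reconstructed: Vubelan b could go back to *p or *b; Wileni f could go back to *p or *f — the one source consistent with every daughter is *p.
Continuing position by position gives *kertipi; check it forward:
Vubelan: *kertipi > kertibi > kirtibi  (by intervocalic voicing, vowel merger)
Wileni: *kertipi
  kertipi (rule 1 does not apply)
  kertipi → sertipi   [palatalisation]
  sertipi (rule 3 does not apply)
  sertipi → sertifi   [intervocalic lenition]
  giving Wileni sertifi.
Only *kertipi yields all of Vubelan kirtibi, Wileni sertifi.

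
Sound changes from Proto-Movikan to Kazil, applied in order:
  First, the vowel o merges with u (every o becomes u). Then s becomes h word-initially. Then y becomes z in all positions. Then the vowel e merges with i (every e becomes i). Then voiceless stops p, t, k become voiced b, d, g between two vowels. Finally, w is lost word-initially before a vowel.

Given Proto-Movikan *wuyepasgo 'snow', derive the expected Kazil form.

Kazil: *wuyepasgo
  wuyepasgo → wuyepasgu   [vowel merger]
  wuyepasgu (rule 2 does not apply)
  wuyepasgu → wuzepasgu   [unconditioned shift]
  wuzepasgu → wuzipasgu   [vowel merger]
  wuzipasgu → wuzibasgu   [intervocalic voicing]
  wuzibasgu → uzibasgu   [glide loss]
  giving Kazil uzibasgu.

uzibasgu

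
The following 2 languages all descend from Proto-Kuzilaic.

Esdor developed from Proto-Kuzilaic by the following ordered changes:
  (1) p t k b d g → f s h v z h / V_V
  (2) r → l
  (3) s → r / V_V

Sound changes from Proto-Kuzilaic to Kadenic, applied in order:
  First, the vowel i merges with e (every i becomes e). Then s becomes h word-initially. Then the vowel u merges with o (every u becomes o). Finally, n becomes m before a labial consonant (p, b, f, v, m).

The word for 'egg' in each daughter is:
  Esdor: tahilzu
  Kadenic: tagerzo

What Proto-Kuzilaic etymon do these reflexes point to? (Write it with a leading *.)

Position 4: Esdor has i, Kadenic has e. Esdor preserves i here (none of its changes turn any other segment into i), so the proto-segment is *i.
Position 7: Esdor has u, Kadenic has o. Esdor preserves u here (none of its changes turn any other segment into u), so the proto-segment is *u.
Position 5: Esdor has l, Kadenic has r. Kadenic preserves r here (none of its changes turn any other segment into r), so the proto-segment is *r.
Continuing position by position gives *tagirzu; check it forward:
Esdor: start from *tagirzu.
  rule 1 (intervocalic lenition): tagirzu → tahirzu
  rule 2 (unconditioned shift): tahirzu → tahilzu
  rule 3: no change — tahilzu
  ⇒ Esdor tahilzu
Kadenic: *tagirzu
  tagirzu → tagerzu   [vowel merger]
  tagerzu (rule 2 does not apply)
  tagerzu → tagerzo   [vowel merger]
  tagerzo (rule 4 does not apply)
  giving Kadenic tagerzo.
*tagirzu is the unique common source.

*tagirzu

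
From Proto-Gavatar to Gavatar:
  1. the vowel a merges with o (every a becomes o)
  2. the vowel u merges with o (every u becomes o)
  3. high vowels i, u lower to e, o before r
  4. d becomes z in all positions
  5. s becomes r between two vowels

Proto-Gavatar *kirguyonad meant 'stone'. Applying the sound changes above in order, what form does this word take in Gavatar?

Gavatar: start from *kirguyonad.
  rule 1 (vowel merger): kirguyonad → kirguyonod
  rule 2 (vowel merger): kirguyonod → kirgoyonod
  rule 3 (pre-rhotic lowering): kirgoyonod → kergoyonod
  rule 4 (unconditioned shift): kergoyonod → kergoyonoz
  rule 5: no change — kergoyonoz
  ⇒ Gavatar kergoyonoz

kergoyonoz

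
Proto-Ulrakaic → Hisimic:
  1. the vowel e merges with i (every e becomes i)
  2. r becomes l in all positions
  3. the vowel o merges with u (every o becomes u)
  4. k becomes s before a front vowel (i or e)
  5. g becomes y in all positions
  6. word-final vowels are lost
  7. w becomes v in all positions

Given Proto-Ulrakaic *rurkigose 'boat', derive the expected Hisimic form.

Hisimic: *rurkigose
  rurkigose → rurkigosi   [vowel merger]
  rurkigosi → lulkigosi   [unconditioned shift]
  lulkigosi → lulkigusi   [vowel merger]
  lulkigusi → lulsigusi   [palatalisation]
  lulsigusi → lulsiyusi   [unconditioned shift]
  lulsiyusi → lulsiyus   [apocope]
  lulsiyus (rule 7 does not apply)
  giving Hisimic lulsiyus.

lulsiyus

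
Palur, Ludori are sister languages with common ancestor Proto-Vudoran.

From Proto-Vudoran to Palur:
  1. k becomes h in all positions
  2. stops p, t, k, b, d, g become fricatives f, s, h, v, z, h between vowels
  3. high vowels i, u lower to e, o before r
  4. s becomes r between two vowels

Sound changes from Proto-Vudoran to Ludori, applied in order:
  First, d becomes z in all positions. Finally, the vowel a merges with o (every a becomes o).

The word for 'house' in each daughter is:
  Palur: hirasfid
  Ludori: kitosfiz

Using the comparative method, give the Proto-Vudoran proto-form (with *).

*kitasfid

Position 4: Palur has a, Ludori has o. Palur preserves a here (none of its changes turn any other segment into a), so the proto-segment is *a.
Position 1: Palur has h, Ludori has k. Ludori preserves k here (none of its changes turn any other segment into k), so the proto-segment is *k.
Position 8: Palur has d, Ludori has z. Palur preserves d here (none of its changes turn any other segment into d), so the proto-segment is *d.
This points to *kitasfid. Verify forward in each daughter:
Palur: *kitasfid
  kitasfid → hitasfid   [unconditioned shift]
  hitasfid → hisasfid   [intervocalic lenition]
  hisasfid (rule 3 does not apply)
  hisasfid → hirasfid   [rhotacism]
  giving Palur hirasfid.
Ludori: *kitasfid > kitasfiz > kitosfiz  (by unconditioned shift, vowel merger)
Only *kitasfid yields all of Palur hirasfid, Ludori kitosfiz.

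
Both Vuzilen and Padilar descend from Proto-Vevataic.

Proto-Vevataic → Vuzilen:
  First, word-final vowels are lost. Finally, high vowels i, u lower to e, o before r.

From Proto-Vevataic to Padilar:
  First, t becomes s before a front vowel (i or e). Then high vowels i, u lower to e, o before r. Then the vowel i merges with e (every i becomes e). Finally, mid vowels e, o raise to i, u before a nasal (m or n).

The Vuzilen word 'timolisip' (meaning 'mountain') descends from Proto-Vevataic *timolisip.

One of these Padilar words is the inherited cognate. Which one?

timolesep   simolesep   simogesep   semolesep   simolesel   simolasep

Padilar: *timolisip > simolisip > semolesep > simolesep  (by palatalisation, vowel merger, pre-nasal raising)
Among the options, 'simolesep' alone shows every Padilar change applied in order.

simolesep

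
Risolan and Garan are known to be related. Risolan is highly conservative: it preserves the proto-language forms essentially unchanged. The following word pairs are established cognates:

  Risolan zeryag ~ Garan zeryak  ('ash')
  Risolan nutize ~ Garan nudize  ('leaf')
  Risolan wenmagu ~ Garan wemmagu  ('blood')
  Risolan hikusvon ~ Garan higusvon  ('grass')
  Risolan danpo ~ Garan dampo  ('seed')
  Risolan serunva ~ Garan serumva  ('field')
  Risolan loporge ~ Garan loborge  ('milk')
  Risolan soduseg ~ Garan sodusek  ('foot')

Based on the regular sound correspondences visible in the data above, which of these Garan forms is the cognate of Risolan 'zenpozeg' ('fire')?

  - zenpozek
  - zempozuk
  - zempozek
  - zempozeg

zempozek

danpo ~ dampo — Risolan n corresponds to Garan m after a vowel, before a labial obstruent.
zeryag ~ zeryak, soduseg ~ sodusek — Risolan g corresponds to Garan k word-finally.
Applying these to Risolan 'zenpozeg':
  zenpozeg → zempozeg   (n→m after a vowel, before a labial obstruent)
  zempozeg → zempozek   (g→k word-finally)
So the Garan cognate is 'zempozek'.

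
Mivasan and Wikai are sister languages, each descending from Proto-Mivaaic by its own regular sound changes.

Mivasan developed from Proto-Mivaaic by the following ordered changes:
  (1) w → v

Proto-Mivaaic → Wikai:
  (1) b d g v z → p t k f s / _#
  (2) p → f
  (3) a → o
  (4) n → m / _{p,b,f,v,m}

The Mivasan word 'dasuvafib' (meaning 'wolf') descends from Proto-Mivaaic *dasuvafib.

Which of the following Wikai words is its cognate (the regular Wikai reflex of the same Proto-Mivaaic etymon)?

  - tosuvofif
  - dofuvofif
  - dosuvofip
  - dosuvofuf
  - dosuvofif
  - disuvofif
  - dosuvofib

dosuvofif

Wikai: *dasuvafib
  dasuvafib → dasuvafip   [final devoicing]
  dasuvafip → dasuvafif   [unconditioned shift]
  dasuvafif → dosuvofif   [vowel merger]
  dosuvofif (rule 4 does not apply)
  giving Wikai dosuvofif.
Only 'dosuvofif' matches the regular Wikai development of *dasuvafib.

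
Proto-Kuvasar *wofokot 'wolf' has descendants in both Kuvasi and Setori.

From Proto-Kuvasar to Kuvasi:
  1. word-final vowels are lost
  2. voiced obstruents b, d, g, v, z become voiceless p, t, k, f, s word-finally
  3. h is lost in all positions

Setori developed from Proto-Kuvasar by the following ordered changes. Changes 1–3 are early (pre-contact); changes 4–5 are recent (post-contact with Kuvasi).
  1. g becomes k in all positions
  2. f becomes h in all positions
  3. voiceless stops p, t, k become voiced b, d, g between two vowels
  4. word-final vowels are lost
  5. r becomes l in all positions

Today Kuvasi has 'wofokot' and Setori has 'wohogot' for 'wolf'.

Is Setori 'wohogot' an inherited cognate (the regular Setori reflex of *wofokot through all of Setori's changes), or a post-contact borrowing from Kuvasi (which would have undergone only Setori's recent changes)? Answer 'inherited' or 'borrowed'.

If inherited, *wofokot would pass through all of Setori's changes:
Setori: start from *wofokot.
  rule 1: no change — wofokot
  rule 2 (unconditioned shift): wofokot → wohokot
  rule 3 (intervocalic voicing): wohokot → wohogot
  rule 4: no change — wohogot
  rule 5: no change — wohogot
  ⇒ Setori wohogot
If borrowed from Kuvasi 'wofokot' after the early changes, it would undergo only the recent ones:
  rule 4 (apocope): no change (wofokot)
  rule 5 (unconditioned shift): no change (wofokot)
  ⇒ as a loan: wofokot
Setori 'wohogot' matches the inherited outcome exactly, so it is an inherited cognate, not a loan.

inherited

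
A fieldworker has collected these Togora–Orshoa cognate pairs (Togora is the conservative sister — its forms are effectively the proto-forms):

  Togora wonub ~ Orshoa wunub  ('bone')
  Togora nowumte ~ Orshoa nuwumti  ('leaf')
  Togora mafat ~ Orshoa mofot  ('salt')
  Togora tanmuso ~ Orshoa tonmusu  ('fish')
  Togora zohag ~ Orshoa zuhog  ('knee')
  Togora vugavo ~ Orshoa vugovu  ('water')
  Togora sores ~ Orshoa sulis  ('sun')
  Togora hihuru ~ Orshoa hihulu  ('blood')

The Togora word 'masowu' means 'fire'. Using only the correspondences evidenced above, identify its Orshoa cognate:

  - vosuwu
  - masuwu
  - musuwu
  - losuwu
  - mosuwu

mosuwu

mafat ~ mofot, zohag ~ zuhog — Togora a corresponds to Orshoa o after a consonant, before a consonant other than r, m, n, p, b, f, v.
nowumte ~ nuwumti, zohag ~ zuhog — Togora o corresponds to Orshoa u after a consonant, before a consonant other than r, m, n, p, b, f, v.
Applying these to Togora 'masowu':
  masowu → mosowu   (a→o after a consonant, before a consonant other than r, m, n, p, b, f, v)
  mosowu → mosuwu   (o→u after a consonant, before a consonant other than r, m, n, p, b, f, v)
So the Orshoa cognate is 'mosuwu'.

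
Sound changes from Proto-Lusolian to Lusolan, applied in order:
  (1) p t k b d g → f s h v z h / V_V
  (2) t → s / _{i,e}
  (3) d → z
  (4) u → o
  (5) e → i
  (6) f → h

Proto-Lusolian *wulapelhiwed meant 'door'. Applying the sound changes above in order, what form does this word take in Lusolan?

wolahilhiwiz

Lusolan: *wulapelhiwed > wulafelhiwed > wulafelhiwez > wolafelhiwez > wolafilhiwiz > wolahilhiwiz  (by intervocalic lenition, unconditioned shift, vowel merger, vowel merger, unconditioned shift)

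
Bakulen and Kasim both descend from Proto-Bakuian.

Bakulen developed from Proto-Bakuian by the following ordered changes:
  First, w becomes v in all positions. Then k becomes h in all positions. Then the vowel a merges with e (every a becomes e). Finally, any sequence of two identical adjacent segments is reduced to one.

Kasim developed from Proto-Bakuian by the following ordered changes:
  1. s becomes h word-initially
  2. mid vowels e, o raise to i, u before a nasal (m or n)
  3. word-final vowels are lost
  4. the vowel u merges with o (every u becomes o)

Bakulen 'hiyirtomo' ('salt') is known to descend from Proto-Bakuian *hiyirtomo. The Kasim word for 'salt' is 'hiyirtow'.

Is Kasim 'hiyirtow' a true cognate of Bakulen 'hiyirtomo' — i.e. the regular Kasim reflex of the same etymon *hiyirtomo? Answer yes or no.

Derive the expected Kasim reflex of *hiyirtomo:
Kasim: *hiyirtomo
  hiyirtomo (rule 1 does not apply)
  hiyirtomo → hiyirtumo   [pre-nasal raising]
  hiyirtumo → hiyirtum   [apocope]
  hiyirtum → hiyirtom   [vowel merger]
  giving Kasim hiyirtom.
The regular Kasim reflex would be 'hiyirtom', but the attested form is 'hiyirtow'. The correspondence is irregular, so they are not cognates (the Kasim form has a different source).

no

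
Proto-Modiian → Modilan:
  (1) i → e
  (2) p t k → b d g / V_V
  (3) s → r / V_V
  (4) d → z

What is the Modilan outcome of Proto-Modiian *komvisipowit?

Modilan: *komvisipowit > komvesepowet > komvesebowet > komverebowet  (by vowel merger, intervocalic voicing, rhotacism)

komverebowet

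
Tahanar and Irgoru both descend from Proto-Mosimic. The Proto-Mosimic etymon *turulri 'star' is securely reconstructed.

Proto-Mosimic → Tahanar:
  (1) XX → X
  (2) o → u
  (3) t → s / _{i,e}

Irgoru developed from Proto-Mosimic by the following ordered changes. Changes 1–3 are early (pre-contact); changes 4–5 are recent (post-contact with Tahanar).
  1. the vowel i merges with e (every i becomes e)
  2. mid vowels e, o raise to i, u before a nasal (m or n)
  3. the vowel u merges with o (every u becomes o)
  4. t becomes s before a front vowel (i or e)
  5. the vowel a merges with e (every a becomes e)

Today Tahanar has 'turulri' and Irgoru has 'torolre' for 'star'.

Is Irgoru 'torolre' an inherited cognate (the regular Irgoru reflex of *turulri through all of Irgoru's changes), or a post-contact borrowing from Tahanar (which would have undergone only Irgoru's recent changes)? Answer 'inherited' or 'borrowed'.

If inherited, *turulri would pass through all of Irgoru's changes:
Irgoru: *turulri > turulre > torolre  (by vowel merger, vowel merger)
If borrowed from Tahanar 'turulri' after the early changes, it would undergo only the recent ones:
  rule 4 (palatalisation): no change (turulri)
  rule 5 (vowel merger): no change (turulri)
  ⇒ as a loan: turulri
Irgoru 'torolre' matches the inherited outcome exactly, so it is an inherited cognate, not a loan.

inherited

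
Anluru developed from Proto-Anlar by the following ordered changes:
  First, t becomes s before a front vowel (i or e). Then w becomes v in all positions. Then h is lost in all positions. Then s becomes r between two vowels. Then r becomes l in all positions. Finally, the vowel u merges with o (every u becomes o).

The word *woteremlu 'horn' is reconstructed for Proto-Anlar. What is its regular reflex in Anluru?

volelemlo

Anluru: start from *woteremlu.
  rule 1 (palatalisation): woteremlu → woseremlu
  rule 2 (unconditioned shift): woseremlu → voseremlu
  rule 3: no change — voseremlu
  rule 4 (rhotacism): voseremlu → voreremlu
  rule 5 (unconditioned shift): voreremlu → volelemlu
  rule 6 (vowel merger): volelemlu → volelemlo
  ⇒ Anluru volelemlo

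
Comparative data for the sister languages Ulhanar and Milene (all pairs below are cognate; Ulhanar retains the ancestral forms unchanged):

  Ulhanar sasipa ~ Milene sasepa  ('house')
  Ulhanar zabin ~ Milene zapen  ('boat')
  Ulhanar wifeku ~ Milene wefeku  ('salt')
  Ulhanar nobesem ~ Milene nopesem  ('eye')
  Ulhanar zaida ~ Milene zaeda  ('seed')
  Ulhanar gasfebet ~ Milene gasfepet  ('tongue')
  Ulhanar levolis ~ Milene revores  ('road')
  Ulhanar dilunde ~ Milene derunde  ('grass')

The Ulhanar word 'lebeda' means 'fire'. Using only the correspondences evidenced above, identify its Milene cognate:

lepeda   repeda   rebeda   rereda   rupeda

levolis ~ revores — Ulhanar l corresponds to Milene r word-initially before a front vowel.
nobesem ~ nopesem, gasfebet ~ gasfepet — Ulhanar b corresponds to Milene p between vowels (before a front vowel).
Applying these to Ulhanar 'lebeda':
  lebeda → rebeda   (l→r word-initially before a front vowel)
  rebeda → repeda   (b→p between vowels (before a front vowel))
So the Milene cognate is 'repeda'.

repeda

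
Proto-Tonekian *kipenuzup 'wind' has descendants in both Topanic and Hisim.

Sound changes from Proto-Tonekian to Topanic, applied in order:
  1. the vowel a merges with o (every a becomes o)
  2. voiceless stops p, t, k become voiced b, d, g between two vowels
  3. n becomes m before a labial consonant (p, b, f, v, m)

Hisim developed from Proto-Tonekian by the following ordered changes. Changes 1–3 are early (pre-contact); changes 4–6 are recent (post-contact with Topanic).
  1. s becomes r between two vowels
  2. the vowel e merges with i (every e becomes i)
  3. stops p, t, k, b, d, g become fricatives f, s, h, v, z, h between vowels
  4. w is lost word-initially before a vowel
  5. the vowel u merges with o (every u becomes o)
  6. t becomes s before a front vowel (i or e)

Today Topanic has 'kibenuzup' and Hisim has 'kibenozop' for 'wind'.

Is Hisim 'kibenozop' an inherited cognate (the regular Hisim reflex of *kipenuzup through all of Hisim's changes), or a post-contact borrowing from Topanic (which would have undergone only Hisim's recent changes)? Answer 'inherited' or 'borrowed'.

If inherited, *kipenuzup would pass through all of Hisim's changes:
Hisim: *kipenuzup
  kipenuzup (rule 1 does not apply)
  kipenuzup → kipinuzup   [vowel merger]
  kipinuzup → kifinuzup   [intervocalic lenition]
  kifinuzup (rule 4 does not apply)
  kifinuzup → kifinozop   [vowel merger]
  kifinozop (rule 6 does not apply)
  giving Hisim kifinozop.
If borrowed from Topanic 'kibenuzup' after the early changes, it would undergo only the recent ones:
  rule 4 (glide loss): no change (kibenuzup)
  rule 5 (vowel merger): kibenuzup → kibenozop
  rule 6 (palatalisation): no change (kibenozop)
  ⇒ as a loan: kibenozop
Hisim 'kibenozop' matches the loan outcome 'kibenozop', not the inherited 'kifinozop' — it skipped the early Hisim changes, so it was borrowed from Topanic.

borrowed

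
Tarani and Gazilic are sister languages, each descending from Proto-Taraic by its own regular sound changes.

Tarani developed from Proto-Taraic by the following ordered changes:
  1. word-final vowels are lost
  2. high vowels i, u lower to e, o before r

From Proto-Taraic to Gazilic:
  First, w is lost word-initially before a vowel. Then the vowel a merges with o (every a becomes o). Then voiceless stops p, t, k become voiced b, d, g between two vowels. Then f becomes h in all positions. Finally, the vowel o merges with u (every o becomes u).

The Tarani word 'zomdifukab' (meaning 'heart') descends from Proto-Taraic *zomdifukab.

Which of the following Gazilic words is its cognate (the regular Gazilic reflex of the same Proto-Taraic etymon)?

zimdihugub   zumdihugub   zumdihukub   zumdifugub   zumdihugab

zumdihugub

Gazilic: *zomdifukab > zomdifukob > zomdifugob > zomdihugob > zumdihugub  (by vowel merger, intervocalic voicing, unconditioned shift, vowel merger)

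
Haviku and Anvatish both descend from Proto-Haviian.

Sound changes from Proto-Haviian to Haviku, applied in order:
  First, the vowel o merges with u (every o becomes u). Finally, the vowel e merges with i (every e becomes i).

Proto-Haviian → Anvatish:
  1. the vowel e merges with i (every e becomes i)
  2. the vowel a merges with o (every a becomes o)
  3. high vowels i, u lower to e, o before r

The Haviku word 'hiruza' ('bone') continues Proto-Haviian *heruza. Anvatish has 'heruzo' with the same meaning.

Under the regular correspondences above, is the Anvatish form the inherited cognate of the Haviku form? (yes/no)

yes

Derive the expected Anvatish reflex of *heruza:
Anvatish: *heruza > hiruza > hiruzo > heruzo  (by vowel merger, vowel merger, pre-rhotic lowering)
Anvatish 'heruzo' matches the regular reflex exactly, so the pair is cognate.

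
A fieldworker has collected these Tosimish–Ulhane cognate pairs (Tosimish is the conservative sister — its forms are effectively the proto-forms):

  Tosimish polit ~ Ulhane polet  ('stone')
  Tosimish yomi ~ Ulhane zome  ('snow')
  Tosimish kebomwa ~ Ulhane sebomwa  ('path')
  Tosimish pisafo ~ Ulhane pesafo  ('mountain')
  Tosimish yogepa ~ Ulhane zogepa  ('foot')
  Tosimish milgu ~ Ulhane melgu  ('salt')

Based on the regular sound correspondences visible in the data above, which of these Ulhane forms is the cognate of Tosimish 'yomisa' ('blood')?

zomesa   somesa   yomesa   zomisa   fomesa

zomesa

yomi ~ zome, yogepa ~ zogepa — Tosimish y corresponds to Ulhane z word-initially before a back vowel.
polit ~ polet, pisafo ~ pesafo — Tosimish i corresponds to Ulhane e after a consonant, before a consonant other than r, m, n, p, b, f, v.
Applying these to Tosimish 'yomisa':
  yomisa → zomisa   (y→z word-initially before a back vowel)
  zomisa → zomesa   (i→e after a consonant, before a consonant other than r, m, n, p, b, f, v)
So the Ulhane cognate is 'zomesa'.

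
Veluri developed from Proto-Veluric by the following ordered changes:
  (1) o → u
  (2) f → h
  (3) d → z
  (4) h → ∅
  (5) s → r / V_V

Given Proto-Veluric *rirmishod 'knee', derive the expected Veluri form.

rirmiruz

Veluri: *rirmishod
  rirmishod → rirmishud   [vowel merger]
  rirmishud (rule 2 does not apply)
  rirmishud → rirmishuz   [unconditioned shift]
  rirmishuz → rirmisuz   [h-loss]
  rirmisuz → rirmiruz   [rhotacism]
  giving Veluri rirmiruz.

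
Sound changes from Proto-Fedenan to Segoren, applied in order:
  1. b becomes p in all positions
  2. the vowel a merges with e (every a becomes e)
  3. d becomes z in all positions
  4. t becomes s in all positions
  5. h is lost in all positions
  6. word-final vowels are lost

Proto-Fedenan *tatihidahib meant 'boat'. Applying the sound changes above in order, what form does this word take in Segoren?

Segoren: *tatihidahib
  tatihidahib → tatihidahip   [unconditioned shift]
  tatihidahip → tetihidehip   [vowel merger]
  tetihidehip → tetihizehip   [unconditioned shift]
  tetihizehip → sesihizehip   [unconditioned shift]
  sesihizehip → sesiizeip   [h-loss]
  sesiizeip (rule 6 does not apply)
  giving Segoren sesiizeip.

sesiizeip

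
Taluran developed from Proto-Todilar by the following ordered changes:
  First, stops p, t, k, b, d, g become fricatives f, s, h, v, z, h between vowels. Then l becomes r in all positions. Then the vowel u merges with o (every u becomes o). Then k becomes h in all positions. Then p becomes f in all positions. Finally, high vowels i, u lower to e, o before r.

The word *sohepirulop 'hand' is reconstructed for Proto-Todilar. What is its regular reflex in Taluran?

soheferorof

Taluran: start from *sohepirulop.
  rule 1 (intervocalic lenition): sohepirulop → sohefirulop
  rule 2 (unconditioned shift): sohefirulop → sohefirurop
  rule 3 (vowel merger): sohefirurop → sohefirorop
  rule 4: no change — sohefirorop
  rule 5 (unconditioned shift): sohefirorop → sohefirorof
  rule 6 (pre-rhotic lowering): sohefirorof → soheferorof
  ⇒ Taluran soheferorof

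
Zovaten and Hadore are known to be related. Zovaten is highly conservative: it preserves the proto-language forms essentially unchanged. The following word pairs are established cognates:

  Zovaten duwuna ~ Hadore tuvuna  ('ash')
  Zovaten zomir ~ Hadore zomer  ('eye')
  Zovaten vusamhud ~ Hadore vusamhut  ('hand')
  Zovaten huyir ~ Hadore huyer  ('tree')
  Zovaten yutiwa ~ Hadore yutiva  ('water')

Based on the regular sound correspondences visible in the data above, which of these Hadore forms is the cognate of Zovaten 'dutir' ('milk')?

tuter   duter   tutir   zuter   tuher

duwuna ~ tuvuna — Zovaten d corresponds to Hadore t word-initially before a back vowel.
zomir ~ zomer, huyir ~ huyer — Zovaten i corresponds to Hadore e after a consonant, before r.
Applying these to Zovaten 'dutir':
  dutir → tutir   (d→t word-initially before a back vowel)
  tutir → tuter   (i→e after a consonant, before r)
So the Hadore cognate is 'tuter'.

tuter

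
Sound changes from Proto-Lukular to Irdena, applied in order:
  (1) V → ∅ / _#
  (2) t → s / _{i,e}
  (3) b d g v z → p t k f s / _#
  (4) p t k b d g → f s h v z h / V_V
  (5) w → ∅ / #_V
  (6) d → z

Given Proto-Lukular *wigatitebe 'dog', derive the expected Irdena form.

ihasisep

Irdena: *wigatitebe > wigatiteb > wigasiseb > wigasisep > wihasisep > ihasisep  (by apocope, palatalisation, final devoicing, intervocalic lenition, glide loss)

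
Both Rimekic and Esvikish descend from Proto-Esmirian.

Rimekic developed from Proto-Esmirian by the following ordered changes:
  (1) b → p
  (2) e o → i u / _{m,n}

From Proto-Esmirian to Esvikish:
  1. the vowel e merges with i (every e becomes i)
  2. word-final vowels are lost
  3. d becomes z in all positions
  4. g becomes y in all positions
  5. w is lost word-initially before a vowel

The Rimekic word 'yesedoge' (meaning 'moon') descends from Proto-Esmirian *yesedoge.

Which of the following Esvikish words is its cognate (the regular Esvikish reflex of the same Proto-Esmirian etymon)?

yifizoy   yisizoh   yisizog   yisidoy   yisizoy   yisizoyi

Esvikish: start from *yesedoge.
  rule 1 (vowel merger): yesedoge → yisidogi
  rule 2 (apocope): yisidogi → yisidog
  rule 3 (unconditioned shift): yisidog → yisizog
  rule 4 (unconditioned shift): yisizog → yisizoy
  rule 5: no change — yisizoy
  ⇒ Esvikish yisizoy
The other candidates each miss or misapply at least one Esvikish change.

yisizoy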